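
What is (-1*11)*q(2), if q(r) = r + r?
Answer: -44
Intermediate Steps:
q(r) = 2*r
(-1*11)*q(2) = (-1*11)*(2*2) = -11*4 = -44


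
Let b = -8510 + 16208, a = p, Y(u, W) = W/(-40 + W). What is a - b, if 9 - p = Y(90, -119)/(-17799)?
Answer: -1280010890/166473 ≈ -7689.0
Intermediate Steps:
Y(u, W) = W/(-40 + W)
p = 1498264/166473 (p = 9 - (-119/(-40 - 119))/(-17799) = 9 - (-119/(-159))*(-1)/17799 = 9 - (-119*(-1/159))*(-1)/17799 = 9 - 119*(-1)/(159*17799) = 9 - 1*(-7/166473) = 9 + 7/166473 = 1498264/166473 ≈ 9.0000)
a = 1498264/166473 ≈ 9.0000
b = 7698
a - b = 1498264/166473 - 1*7698 = 1498264/166473 - 7698 = -1280010890/166473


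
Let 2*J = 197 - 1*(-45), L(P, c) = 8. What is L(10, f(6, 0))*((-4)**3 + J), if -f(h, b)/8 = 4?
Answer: 456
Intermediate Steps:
f(h, b) = -32 (f(h, b) = -8*4 = -32)
J = 121 (J = (197 - 1*(-45))/2 = (197 + 45)/2 = (1/2)*242 = 121)
L(10, f(6, 0))*((-4)**3 + J) = 8*((-4)**3 + 121) = 8*(-64 + 121) = 8*57 = 456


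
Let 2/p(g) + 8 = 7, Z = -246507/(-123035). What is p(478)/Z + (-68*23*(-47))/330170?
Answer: -31562347672/40694608095 ≈ -0.77559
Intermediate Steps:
Z = 246507/123035 (Z = -246507*(-1/123035) = 246507/123035 ≈ 2.0036)
p(g) = -2 (p(g) = 2/(-8 + 7) = 2/(-1) = 2*(-1) = -2)
p(478)/Z + (-68*23*(-47))/330170 = -2/246507/123035 + (-68*23*(-47))/330170 = -2*123035/246507 - 1564*(-47)*(1/330170) = -246070/246507 + 73508*(1/330170) = -246070/246507 + 36754/165085 = -31562347672/40694608095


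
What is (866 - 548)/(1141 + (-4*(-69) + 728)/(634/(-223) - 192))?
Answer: 6908550/24676279 ≈ 0.27997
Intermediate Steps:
(866 - 548)/(1141 + (-4*(-69) + 728)/(634/(-223) - 192)) = 318/(1141 + (276 + 728)/(634*(-1/223) - 192)) = 318/(1141 + 1004/(-634/223 - 192)) = 318/(1141 + 1004/(-43450/223)) = 318/(1141 + 1004*(-223/43450)) = 318/(1141 - 111946/21725) = 318/(24676279/21725) = (21725/24676279)*318 = 6908550/24676279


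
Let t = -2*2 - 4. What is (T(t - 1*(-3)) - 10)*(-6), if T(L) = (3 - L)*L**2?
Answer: -1140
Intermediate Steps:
t = -8 (t = -4 - 4 = -8)
T(L) = L**2*(3 - L)
(T(t - 1*(-3)) - 10)*(-6) = ((-8 - 1*(-3))**2*(3 - (-8 - 1*(-3))) - 10)*(-6) = ((-8 + 3)**2*(3 - (-8 + 3)) - 10)*(-6) = ((-5)**2*(3 - 1*(-5)) - 10)*(-6) = (25*(3 + 5) - 10)*(-6) = (25*8 - 10)*(-6) = (200 - 10)*(-6) = 190*(-6) = -1140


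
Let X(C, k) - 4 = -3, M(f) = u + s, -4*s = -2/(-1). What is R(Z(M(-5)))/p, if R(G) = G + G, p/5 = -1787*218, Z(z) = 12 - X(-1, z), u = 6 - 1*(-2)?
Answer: -11/973915 ≈ -1.1295e-5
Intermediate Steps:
u = 8 (u = 6 + 2 = 8)
s = -½ (s = -(-1)/(2*(-1)) = -(-1)*(-1)/2 = -¼*2 = -½ ≈ -0.50000)
M(f) = 15/2 (M(f) = 8 - ½ = 15/2)
X(C, k) = 1 (X(C, k) = 4 - 3 = 1)
Z(z) = 11 (Z(z) = 12 - 1*1 = 12 - 1 = 11)
p = -1947830 (p = 5*(-1787*218) = 5*(-389566) = -1947830)
R(G) = 2*G
R(Z(M(-5)))/p = (2*11)/(-1947830) = 22*(-1/1947830) = -11/973915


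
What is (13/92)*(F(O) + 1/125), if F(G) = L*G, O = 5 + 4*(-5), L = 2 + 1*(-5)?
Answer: 36569/5750 ≈ 6.3598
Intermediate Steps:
L = -3 (L = 2 - 5 = -3)
O = -15 (O = 5 - 20 = -15)
F(G) = -3*G
(13/92)*(F(O) + 1/125) = (13/92)*(-3*(-15) + 1/125) = (13*(1/92))*(45 + 1/125) = (13/92)*(5626/125) = 36569/5750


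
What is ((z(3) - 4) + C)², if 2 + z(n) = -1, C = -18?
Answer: 625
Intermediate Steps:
z(n) = -3 (z(n) = -2 - 1 = -3)
((z(3) - 4) + C)² = ((-3 - 4) - 18)² = (-7 - 18)² = (-25)² = 625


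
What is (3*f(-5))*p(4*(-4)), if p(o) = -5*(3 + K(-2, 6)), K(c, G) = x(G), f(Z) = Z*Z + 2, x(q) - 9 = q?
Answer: -7290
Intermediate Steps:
x(q) = 9 + q
f(Z) = 2 + Z² (f(Z) = Z² + 2 = 2 + Z²)
K(c, G) = 9 + G
p(o) = -90 (p(o) = -5*(3 + (9 + 6)) = -5*(3 + 15) = -5*18 = -90)
(3*f(-5))*p(4*(-4)) = (3*(2 + (-5)²))*(-90) = (3*(2 + 25))*(-90) = (3*27)*(-90) = 81*(-90) = -7290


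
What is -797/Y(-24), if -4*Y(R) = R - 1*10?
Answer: -1594/17 ≈ -93.765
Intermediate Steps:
Y(R) = 5/2 - R/4 (Y(R) = -(R - 1*10)/4 = -(R - 10)/4 = -(-10 + R)/4 = 5/2 - R/4)
-797/Y(-24) = -797/(5/2 - 1/4*(-24)) = -797/(5/2 + 6) = -797/17/2 = -797*2/17 = -1594/17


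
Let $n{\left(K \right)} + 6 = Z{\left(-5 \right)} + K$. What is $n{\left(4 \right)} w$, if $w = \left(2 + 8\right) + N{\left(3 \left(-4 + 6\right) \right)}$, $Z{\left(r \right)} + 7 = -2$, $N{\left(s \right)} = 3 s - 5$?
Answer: $-253$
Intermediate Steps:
$N{\left(s \right)} = -5 + 3 s$
$Z{\left(r \right)} = -9$ ($Z{\left(r \right)} = -7 - 2 = -9$)
$w = 23$ ($w = \left(2 + 8\right) - \left(5 - 3 \cdot 3 \left(-4 + 6\right)\right) = 10 - \left(5 - 3 \cdot 3 \cdot 2\right) = 10 + \left(-5 + 3 \cdot 6\right) = 10 + \left(-5 + 18\right) = 10 + 13 = 23$)
$n{\left(K \right)} = -15 + K$ ($n{\left(K \right)} = -6 + \left(-9 + K\right) = -15 + K$)
$n{\left(4 \right)} w = \left(-15 + 4\right) 23 = \left(-11\right) 23 = -253$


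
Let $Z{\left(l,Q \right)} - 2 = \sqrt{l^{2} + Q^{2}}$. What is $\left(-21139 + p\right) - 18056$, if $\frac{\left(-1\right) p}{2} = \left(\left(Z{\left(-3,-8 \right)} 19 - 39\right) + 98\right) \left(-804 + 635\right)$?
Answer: $-6409 + 6422 \sqrt{73} \approx 48461.0$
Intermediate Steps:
$Z{\left(l,Q \right)} = 2 + \sqrt{Q^{2} + l^{2}}$ ($Z{\left(l,Q \right)} = 2 + \sqrt{l^{2} + Q^{2}} = 2 + \sqrt{Q^{2} + l^{2}}$)
$p = 32786 + 6422 \sqrt{73}$ ($p = - 2 \left(\left(\left(2 + \sqrt{\left(-8\right)^{2} + \left(-3\right)^{2}}\right) 19 - 39\right) + 98\right) \left(-804 + 635\right) = - 2 \left(\left(\left(2 + \sqrt{64 + 9}\right) 19 - 39\right) + 98\right) \left(-169\right) = - 2 \left(\left(\left(2 + \sqrt{73}\right) 19 - 39\right) + 98\right) \left(-169\right) = - 2 \left(\left(\left(38 + 19 \sqrt{73}\right) - 39\right) + 98\right) \left(-169\right) = - 2 \left(\left(-1 + 19 \sqrt{73}\right) + 98\right) \left(-169\right) = - 2 \left(97 + 19 \sqrt{73}\right) \left(-169\right) = - 2 \left(-16393 - 3211 \sqrt{73}\right) = 32786 + 6422 \sqrt{73} \approx 87656.0$)
$\left(-21139 + p\right) - 18056 = \left(-21139 + \left(32786 + 6422 \sqrt{73}\right)\right) - 18056 = \left(11647 + 6422 \sqrt{73}\right) - 18056 = -6409 + 6422 \sqrt{73}$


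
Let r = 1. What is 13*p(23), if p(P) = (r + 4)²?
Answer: 325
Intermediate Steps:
p(P) = 25 (p(P) = (1 + 4)² = 5² = 25)
13*p(23) = 13*25 = 325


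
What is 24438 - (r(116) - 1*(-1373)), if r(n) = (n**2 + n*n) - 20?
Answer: -3827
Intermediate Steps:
r(n) = -20 + 2*n**2 (r(n) = (n**2 + n**2) - 20 = 2*n**2 - 20 = -20 + 2*n**2)
24438 - (r(116) - 1*(-1373)) = 24438 - ((-20 + 2*116**2) - 1*(-1373)) = 24438 - ((-20 + 2*13456) + 1373) = 24438 - ((-20 + 26912) + 1373) = 24438 - (26892 + 1373) = 24438 - 1*28265 = 24438 - 28265 = -3827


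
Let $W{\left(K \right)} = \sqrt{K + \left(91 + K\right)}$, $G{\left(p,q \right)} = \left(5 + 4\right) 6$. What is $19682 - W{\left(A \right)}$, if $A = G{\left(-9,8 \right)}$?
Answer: $19682 - \sqrt{199} \approx 19668.0$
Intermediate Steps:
$G{\left(p,q \right)} = 54$ ($G{\left(p,q \right)} = 9 \cdot 6 = 54$)
$A = 54$
$W{\left(K \right)} = \sqrt{91 + 2 K}$
$19682 - W{\left(A \right)} = 19682 - \sqrt{91 + 2 \cdot 54} = 19682 - \sqrt{91 + 108} = 19682 - \sqrt{199}$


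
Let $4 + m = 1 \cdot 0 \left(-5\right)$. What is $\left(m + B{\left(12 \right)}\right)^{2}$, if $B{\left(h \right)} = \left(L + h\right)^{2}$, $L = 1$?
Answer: $27225$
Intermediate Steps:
$m = -4$ ($m = -4 + 1 \cdot 0 \left(-5\right) = -4 + 0 \left(-5\right) = -4 + 0 = -4$)
$B{\left(h \right)} = \left(1 + h\right)^{2}$
$\left(m + B{\left(12 \right)}\right)^{2} = \left(-4 + \left(1 + 12\right)^{2}\right)^{2} = \left(-4 + 13^{2}\right)^{2} = \left(-4 + 169\right)^{2} = 165^{2} = 27225$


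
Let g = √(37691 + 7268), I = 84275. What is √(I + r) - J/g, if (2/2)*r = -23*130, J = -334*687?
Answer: √81285 + 229458*√44959/44959 ≈ 1367.3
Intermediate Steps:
J = -229458
r = -2990 (r = -23*130 = -2990)
g = √44959 ≈ 212.04
√(I + r) - J/g = √(84275 - 2990) - (-229458)/(√44959) = √81285 - (-229458)*√44959/44959 = √81285 + 229458*√44959/44959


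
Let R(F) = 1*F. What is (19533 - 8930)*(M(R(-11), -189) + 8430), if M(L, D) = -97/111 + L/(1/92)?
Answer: 8729460503/111 ≈ 7.8644e+7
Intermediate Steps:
R(F) = F
M(L, D) = -97/111 + 92*L (M(L, D) = -97*1/111 + L/(1/92) = -97/111 + L*92 = -97/111 + 92*L)
(19533 - 8930)*(M(R(-11), -189) + 8430) = (19533 - 8930)*((-97/111 + 92*(-11)) + 8430) = 10603*((-97/111 - 1012) + 8430) = 10603*(-112429/111 + 8430) = 10603*(823301/111) = 8729460503/111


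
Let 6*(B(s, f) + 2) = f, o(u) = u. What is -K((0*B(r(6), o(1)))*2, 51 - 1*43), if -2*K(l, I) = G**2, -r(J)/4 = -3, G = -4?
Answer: 8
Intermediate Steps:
r(J) = 12 (r(J) = -4*(-3) = 12)
B(s, f) = -2 + f/6
K(l, I) = -8 (K(l, I) = -1/2*(-4)**2 = -1/2*16 = -8)
-K((0*B(r(6), o(1)))*2, 51 - 1*43) = -1*(-8) = 8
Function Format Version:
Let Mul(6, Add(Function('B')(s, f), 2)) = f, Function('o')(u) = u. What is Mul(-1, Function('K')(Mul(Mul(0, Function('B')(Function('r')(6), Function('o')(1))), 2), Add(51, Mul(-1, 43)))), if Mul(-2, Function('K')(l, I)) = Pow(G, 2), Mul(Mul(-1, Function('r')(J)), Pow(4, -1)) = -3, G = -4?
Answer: 8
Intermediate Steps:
Function('r')(J) = 12 (Function('r')(J) = Mul(-4, -3) = 12)
Function('B')(s, f) = Add(-2, Mul(Rational(1, 6), f))
Function('K')(l, I) = -8 (Function('K')(l, I) = Mul(Rational(-1, 2), Pow(-4, 2)) = Mul(Rational(-1, 2), 16) = -8)
Mul(-1, Function('K')(Mul(Mul(0, Function('B')(Function('r')(6), Function('o')(1))), 2), Add(51, Mul(-1, 43)))) = Mul(-1, -8) = 8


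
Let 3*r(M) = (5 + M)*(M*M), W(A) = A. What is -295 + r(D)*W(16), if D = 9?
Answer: 5753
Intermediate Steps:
r(M) = M²*(5 + M)/3 (r(M) = ((5 + M)*(M*M))/3 = ((5 + M)*M²)/3 = (M²*(5 + M))/3 = M²*(5 + M)/3)
-295 + r(D)*W(16) = -295 + ((⅓)*9²*(5 + 9))*16 = -295 + ((⅓)*81*14)*16 = -295 + 378*16 = -295 + 6048 = 5753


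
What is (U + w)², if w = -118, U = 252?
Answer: 17956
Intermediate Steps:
(U + w)² = (252 - 118)² = 134² = 17956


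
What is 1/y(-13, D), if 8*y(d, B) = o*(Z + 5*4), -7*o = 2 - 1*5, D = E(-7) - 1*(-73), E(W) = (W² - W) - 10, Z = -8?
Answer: 14/9 ≈ 1.5556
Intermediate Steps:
E(W) = -10 + W² - W
D = 119 (D = (-10 + (-7)² - 1*(-7)) - 1*(-73) = (-10 + 49 + 7) + 73 = 46 + 73 = 119)
o = 3/7 (o = -(2 - 1*5)/7 = -(2 - 5)/7 = -⅐*(-3) = 3/7 ≈ 0.42857)
y(d, B) = 9/14 (y(d, B) = (3*(-8 + 5*4)/7)/8 = (3*(-8 + 20)/7)/8 = ((3/7)*12)/8 = (⅛)*(36/7) = 9/14)
1/y(-13, D) = 1/(9/14) = 14/9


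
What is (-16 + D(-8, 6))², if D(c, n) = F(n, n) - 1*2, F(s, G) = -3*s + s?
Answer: 900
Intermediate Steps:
F(s, G) = -2*s
D(c, n) = -2 - 2*n (D(c, n) = -2*n - 1*2 = -2*n - 2 = -2 - 2*n)
(-16 + D(-8, 6))² = (-16 + (-2 - 2*6))² = (-16 + (-2 - 12))² = (-16 - 14)² = (-30)² = 900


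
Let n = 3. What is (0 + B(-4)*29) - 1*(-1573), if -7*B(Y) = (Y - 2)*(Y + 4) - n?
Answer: 11098/7 ≈ 1585.4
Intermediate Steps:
B(Y) = 3/7 - (-2 + Y)*(4 + Y)/7 (B(Y) = -((Y - 2)*(Y + 4) - 1*3)/7 = -((-2 + Y)*(4 + Y) - 3)/7 = -(-3 + (-2 + Y)*(4 + Y))/7 = 3/7 - (-2 + Y)*(4 + Y)/7)
(0 + B(-4)*29) - 1*(-1573) = (0 + (11/7 - 2/7*(-4) - ⅐*(-4)²)*29) - 1*(-1573) = (0 + (11/7 + 8/7 - ⅐*16)*29) + 1573 = (0 + (11/7 + 8/7 - 16/7)*29) + 1573 = (0 + (3/7)*29) + 1573 = (0 + 87/7) + 1573 = 87/7 + 1573 = 11098/7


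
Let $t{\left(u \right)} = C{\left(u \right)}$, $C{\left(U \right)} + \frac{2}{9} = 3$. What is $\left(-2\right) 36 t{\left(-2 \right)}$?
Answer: $-200$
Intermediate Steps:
$C{\left(U \right)} = \frac{25}{9}$ ($C{\left(U \right)} = - \frac{2}{9} + 3 = \frac{25}{9}$)
$t{\left(u \right)} = \frac{25}{9}$
$\left(-2\right) 36 t{\left(-2 \right)} = \left(-2\right) 36 \cdot \frac{25}{9} = \left(-72\right) \frac{25}{9} = -200$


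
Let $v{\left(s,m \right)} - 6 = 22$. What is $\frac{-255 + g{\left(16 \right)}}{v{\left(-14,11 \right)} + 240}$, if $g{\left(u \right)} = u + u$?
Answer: $- \frac{223}{268} \approx -0.83209$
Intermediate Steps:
$g{\left(u \right)} = 2 u$
$v{\left(s,m \right)} = 28$ ($v{\left(s,m \right)} = 6 + 22 = 28$)
$\frac{-255 + g{\left(16 \right)}}{v{\left(-14,11 \right)} + 240} = \frac{-255 + 2 \cdot 16}{28 + 240} = \frac{-255 + 32}{268} = \left(-223\right) \frac{1}{268} = - \frac{223}{268}$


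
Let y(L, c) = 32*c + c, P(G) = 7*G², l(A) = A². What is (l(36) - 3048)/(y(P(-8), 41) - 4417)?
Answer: 219/383 ≈ 0.57180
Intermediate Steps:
y(L, c) = 33*c
(l(36) - 3048)/(y(P(-8), 41) - 4417) = (36² - 3048)/(33*41 - 4417) = (1296 - 3048)/(1353 - 4417) = -1752/(-3064) = -1752*(-1/3064) = 219/383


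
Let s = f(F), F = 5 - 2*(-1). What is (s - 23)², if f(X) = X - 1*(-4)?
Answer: 144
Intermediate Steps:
F = 7 (F = 5 + 2 = 7)
f(X) = 4 + X (f(X) = X + 4 = 4 + X)
s = 11 (s = 4 + 7 = 11)
(s - 23)² = (11 - 23)² = (-12)² = 144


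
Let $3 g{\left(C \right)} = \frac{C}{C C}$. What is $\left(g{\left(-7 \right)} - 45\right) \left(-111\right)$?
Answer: $\frac{35002}{7} \approx 5000.3$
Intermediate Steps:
$g{\left(C \right)} = \frac{1}{3 C}$ ($g{\left(C \right)} = \frac{C \frac{1}{C C}}{3} = \frac{C \frac{1}{C^{2}}}{3} = \frac{1}{3 C}$)
$\left(g{\left(-7 \right)} - 45\right) \left(-111\right) = \left(\frac{1}{3 \left(-7\right)} - 45\right) \left(-111\right) = \left(\frac{1}{3} \left(- \frac{1}{7}\right) - 45\right) \left(-111\right) = \left(- \frac{1}{21} - 45\right) \left(-111\right) = \left(- \frac{946}{21}\right) \left(-111\right) = \frac{35002}{7}$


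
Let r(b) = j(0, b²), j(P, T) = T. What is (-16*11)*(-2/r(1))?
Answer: 352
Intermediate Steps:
r(b) = b²
(-16*11)*(-2/r(1)) = (-16*11)*(-2/(1²)) = -(-352)/1 = -(-352) = -176*(-2) = 352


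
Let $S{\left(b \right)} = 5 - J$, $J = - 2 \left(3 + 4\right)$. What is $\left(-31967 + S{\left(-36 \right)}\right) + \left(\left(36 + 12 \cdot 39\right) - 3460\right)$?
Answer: $-34904$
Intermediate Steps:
$J = -14$ ($J = \left(-2\right) 7 = -14$)
$S{\left(b \right)} = 19$ ($S{\left(b \right)} = 5 - -14 = 5 + 14 = 19$)
$\left(-31967 + S{\left(-36 \right)}\right) + \left(\left(36 + 12 \cdot 39\right) - 3460\right) = \left(-31967 + 19\right) + \left(\left(36 + 12 \cdot 39\right) - 3460\right) = -31948 + \left(\left(36 + 468\right) - 3460\right) = -31948 + \left(504 - 3460\right) = -31948 - 2956 = -34904$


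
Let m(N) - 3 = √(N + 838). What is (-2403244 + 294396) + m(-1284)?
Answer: -2108845 + I*√446 ≈ -2.1088e+6 + 21.119*I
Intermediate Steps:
m(N) = 3 + √(838 + N) (m(N) = 3 + √(N + 838) = 3 + √(838 + N))
(-2403244 + 294396) + m(-1284) = (-2403244 + 294396) + (3 + √(838 - 1284)) = -2108848 + (3 + √(-446)) = -2108848 + (3 + I*√446) = -2108845 + I*√446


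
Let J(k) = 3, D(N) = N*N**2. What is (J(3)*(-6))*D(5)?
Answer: -2250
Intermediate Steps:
D(N) = N**3
(J(3)*(-6))*D(5) = (3*(-6))*5**3 = -18*125 = -2250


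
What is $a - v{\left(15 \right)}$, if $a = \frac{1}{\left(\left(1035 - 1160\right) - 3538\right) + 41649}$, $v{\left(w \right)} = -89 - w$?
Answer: $\frac{3950545}{37986} \approx 104.0$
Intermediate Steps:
$a = \frac{1}{37986}$ ($a = \frac{1}{\left(-125 - 3538\right) + 41649} = \frac{1}{-3663 + 41649} = \frac{1}{37986} \approx 2.6325 \cdot 10^{-5}$)
$a - v{\left(15 \right)} = \frac{1}{37986} - \left(-89 - 15\right) = \frac{1}{37986} - -104 = \frac{1}{37986} + 104 = \frac{3950545}{37986}$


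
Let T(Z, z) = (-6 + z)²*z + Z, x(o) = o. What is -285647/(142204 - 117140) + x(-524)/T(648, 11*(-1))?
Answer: -709839021/63436984 ≈ -11.190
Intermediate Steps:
T(Z, z) = Z + z*(-6 + z)² (T(Z, z) = z*(-6 + z)² + Z = Z + z*(-6 + z)²)
-285647/(142204 - 117140) + x(-524)/T(648, 11*(-1)) = -285647/(142204 - 117140) - 524/(648 + (11*(-1))*(-6 + 11*(-1))²) = -285647/25064 - 524/(648 - 11*(-6 - 11)²) = -285647*1/25064 - 524/(648 - 11*(-17)²) = -285647/25064 - 524/(648 - 11*289) = -285647/25064 - 524/(648 - 3179) = -285647/25064 - 524/(-2531) = -285647/25064 - 524*(-1/2531) = -285647/25064 + 524/2531 = -709839021/63436984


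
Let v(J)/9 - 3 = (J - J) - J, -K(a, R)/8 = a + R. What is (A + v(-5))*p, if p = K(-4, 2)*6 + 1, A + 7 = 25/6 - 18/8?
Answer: 77891/12 ≈ 6490.9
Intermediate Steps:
K(a, R) = -8*R - 8*a (K(a, R) = -8*(a + R) = -8*(R + a) = -8*R - 8*a)
v(J) = 27 - 9*J (v(J) = 27 + 9*((J - J) - J) = 27 + 9*(0 - J) = 27 + 9*(-J) = 27 - 9*J)
A = -61/12 (A = -7 + (25/6 - 18/8) = -7 + (25*(⅙) - 18*⅛) = -7 + (25/6 - 9/4) = -7 + 23/12 = -61/12 ≈ -5.0833)
p = 97 (p = (-8*2 - 8*(-4))*6 + 1 = (-16 + 32)*6 + 1 = 16*6 + 1 = 96 + 1 = 97)
(A + v(-5))*p = (-61/12 + (27 - 9*(-5)))*97 = (-61/12 + (27 + 45))*97 = (-61/12 + 72)*97 = (803/12)*97 = 77891/12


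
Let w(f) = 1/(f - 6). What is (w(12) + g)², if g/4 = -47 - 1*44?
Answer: 4765489/36 ≈ 1.3237e+5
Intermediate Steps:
w(f) = 1/(-6 + f)
g = -364 (g = 4*(-47 - 1*44) = 4*(-47 - 44) = 4*(-91) = -364)
(w(12) + g)² = (1/(-6 + 12) - 364)² = (1/6 - 364)² = (⅙ - 364)² = (-2183/6)² = 4765489/36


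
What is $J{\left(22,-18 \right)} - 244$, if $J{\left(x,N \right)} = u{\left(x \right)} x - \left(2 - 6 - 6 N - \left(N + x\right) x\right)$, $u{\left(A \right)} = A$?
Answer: $224$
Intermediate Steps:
$J{\left(x,N \right)} = 4 + x^{2} + 6 N + x \left(N + x\right)$ ($J{\left(x,N \right)} = x x - \left(2 - 6 - 6 N - \left(N + x\right) x\right) = x^{2} - \left(-4 - 6 N - x \left(N + x\right)\right) = x^{2} + \left(6 + \left(-2 + 6 N + x \left(N + x\right)\right)\right) = x^{2} + \left(4 + 6 N + x \left(N + x\right)\right) = 4 + x^{2} + 6 N + x \left(N + x\right)$)
$J{\left(22,-18 \right)} - 244 = \left(4 + 2 \cdot 22^{2} + 6 \left(-18\right) - 396\right) - 244 = \left(4 + 2 \cdot 484 - 108 - 396\right) - 244 = \left(4 + 968 - 108 - 396\right) - 244 = 468 - 244 = 224$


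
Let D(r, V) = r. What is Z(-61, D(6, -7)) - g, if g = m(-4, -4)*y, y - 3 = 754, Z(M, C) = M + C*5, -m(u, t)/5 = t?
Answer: -15171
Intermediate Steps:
m(u, t) = -5*t
Z(M, C) = M + 5*C
y = 757 (y = 3 + 754 = 757)
g = 15140 (g = -5*(-4)*757 = 20*757 = 15140)
Z(-61, D(6, -7)) - g = (-61 + 5*6) - 1*15140 = (-61 + 30) - 15140 = -31 - 15140 = -15171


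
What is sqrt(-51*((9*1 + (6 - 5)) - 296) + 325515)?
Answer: 3*sqrt(37789) ≈ 583.18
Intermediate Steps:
sqrt(-51*((9*1 + (6 - 5)) - 296) + 325515) = sqrt(-51*((9 + 1) - 296) + 325515) = sqrt(-51*(10 - 296) + 325515) = sqrt(-51*(-286) + 325515) = sqrt(14586 + 325515) = sqrt(340101) = 3*sqrt(37789)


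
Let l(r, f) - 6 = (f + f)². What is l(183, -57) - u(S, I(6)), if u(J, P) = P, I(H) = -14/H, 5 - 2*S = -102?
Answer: 39013/3 ≈ 13004.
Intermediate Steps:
S = 107/2 (S = 5/2 - ½*(-102) = 5/2 + 51 = 107/2 ≈ 53.500)
l(r, f) = 6 + 4*f² (l(r, f) = 6 + (f + f)² = 6 + (2*f)² = 6 + 4*f²)
l(183, -57) - u(S, I(6)) = (6 + 4*(-57)²) - (-14)/6 = (6 + 4*3249) - (-14)/6 = (6 + 12996) - 1*(-7/3) = 13002 + 7/3 = 39013/3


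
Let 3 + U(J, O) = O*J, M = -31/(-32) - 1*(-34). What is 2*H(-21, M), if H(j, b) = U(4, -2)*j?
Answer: 462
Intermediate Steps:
M = 1119/32 (M = -31*(-1/32) + 34 = 31/32 + 34 = 1119/32 ≈ 34.969)
U(J, O) = -3 + J*O (U(J, O) = -3 + O*J = -3 + J*O)
H(j, b) = -11*j (H(j, b) = (-3 + 4*(-2))*j = (-3 - 8)*j = -11*j)
2*H(-21, M) = 2*(-11*(-21)) = 2*231 = 462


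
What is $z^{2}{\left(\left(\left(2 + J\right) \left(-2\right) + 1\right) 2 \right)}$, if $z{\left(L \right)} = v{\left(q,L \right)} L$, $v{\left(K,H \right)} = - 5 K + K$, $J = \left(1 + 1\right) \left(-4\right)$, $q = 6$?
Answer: $389376$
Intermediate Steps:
$J = -8$ ($J = 2 \left(-4\right) = -8$)
$v{\left(K,H \right)} = - 4 K$
$z{\left(L \right)} = - 24 L$ ($z{\left(L \right)} = \left(-4\right) 6 L = - 24 L$)
$z^{2}{\left(\left(\left(2 + J\right) \left(-2\right) + 1\right) 2 \right)} = \left(- 24 \left(\left(2 - 8\right) \left(-2\right) + 1\right) 2\right)^{2} = \left(- 24 \left(\left(-6\right) \left(-2\right) + 1\right) 2\right)^{2} = \left(- 24 \left(12 + 1\right) 2\right)^{2} = \left(- 24 \cdot 13 \cdot 2\right)^{2} = \left(\left(-24\right) 26\right)^{2} = \left(-624\right)^{2} = 389376$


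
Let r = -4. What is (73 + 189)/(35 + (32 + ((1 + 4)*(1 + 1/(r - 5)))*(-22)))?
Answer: -2358/277 ≈ -8.5126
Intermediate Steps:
(73 + 189)/(35 + (32 + ((1 + 4)*(1 + 1/(r - 5)))*(-22))) = (73 + 189)/(35 + (32 + ((1 + 4)*(1 + 1/(-4 - 5)))*(-22))) = 262/(35 + (32 + (5*(1 + 1/(-9)))*(-22))) = 262/(35 + (32 + (5*(1 - ⅑))*(-22))) = 262/(35 + (32 + (5*(8/9))*(-22))) = 262/(35 + (32 + (40/9)*(-22))) = 262/(35 + (32 - 880/9)) = 262/(35 - 592/9) = 262/(-277/9) = 262*(-9/277) = -2358/277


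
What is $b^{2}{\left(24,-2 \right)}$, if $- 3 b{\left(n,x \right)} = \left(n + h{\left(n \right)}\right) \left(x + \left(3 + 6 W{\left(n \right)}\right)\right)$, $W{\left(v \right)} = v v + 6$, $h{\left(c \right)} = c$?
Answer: $3123468544$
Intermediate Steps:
$W{\left(v \right)} = 6 + v^{2}$ ($W{\left(v \right)} = v^{2} + 6 = 6 + v^{2}$)
$b{\left(n,x \right)} = - \frac{2 n \left(39 + x + 6 n^{2}\right)}{3}$ ($b{\left(n,x \right)} = - \frac{\left(n + n\right) \left(x + \left(3 + 6 \left(6 + n^{2}\right)\right)\right)}{3} = - \frac{2 n \left(x + \left(3 + \left(36 + 6 n^{2}\right)\right)\right)}{3} = - \frac{2 n \left(x + \left(39 + 6 n^{2}\right)\right)}{3} = - \frac{2 n \left(39 + x + 6 n^{2}\right)}{3}$)
$b^{2}{\left(24,-2 \right)} = \left(\frac{2}{3} \cdot 24 \left(-39 - -2 - 6 \cdot 24^{2}\right)\right)^{2} = \left(\frac{2}{3} \cdot 24 \left(-39 + 2 - 3456\right)\right)^{2} = \left(\frac{2}{3} \cdot 24 \left(-3493\right)\right)^{2} = \left(-55888\right)^{2} = 3123468544$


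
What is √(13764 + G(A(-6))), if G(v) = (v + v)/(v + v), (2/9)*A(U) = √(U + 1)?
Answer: √13765 ≈ 117.32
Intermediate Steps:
A(U) = 9*√(1 + U)/2 (A(U) = 9*√(U + 1)/2 = 9*√(1 + U)/2)
G(v) = 1 (G(v) = (2*v)/((2*v)) = (2*v)*(1/(2*v)) = 1)
√(13764 + G(A(-6))) = √(13764 + 1) = √13765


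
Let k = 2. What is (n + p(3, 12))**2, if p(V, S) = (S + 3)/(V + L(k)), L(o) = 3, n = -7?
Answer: 81/4 ≈ 20.250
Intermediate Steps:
p(V, S) = (3 + S)/(3 + V) (p(V, S) = (S + 3)/(V + 3) = (3 + S)/(3 + V))
(n + p(3, 12))**2 = (-7 + (3 + 12)/(3 + 3))**2 = (-7 + 15/6)**2 = (-7 + (1/6)*15)**2 = (-7 + 5/2)**2 = (-9/2)**2 = 81/4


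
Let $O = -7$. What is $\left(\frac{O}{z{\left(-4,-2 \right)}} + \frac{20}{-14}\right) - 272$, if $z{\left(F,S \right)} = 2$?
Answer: $- \frac{3877}{14} \approx -276.93$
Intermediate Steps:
$\left(\frac{O}{z{\left(-4,-2 \right)}} + \frac{20}{-14}\right) - 272 = \left(- \frac{7}{2} + \frac{20}{-14}\right) - 272 = \left(\left(-7\right) \frac{1}{2} + 20 \left(- \frac{1}{14}\right)\right) - 272 = \left(- \frac{7}{2} - \frac{10}{7}\right) - 272 = - \frac{69}{14} - 272 = - \frac{3877}{14}$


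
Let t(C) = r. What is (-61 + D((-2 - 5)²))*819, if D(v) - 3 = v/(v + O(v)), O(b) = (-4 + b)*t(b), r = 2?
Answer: -6562647/139 ≈ -47213.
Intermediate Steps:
t(C) = 2
O(b) = -8 + 2*b (O(b) = (-4 + b)*2 = -8 + 2*b)
D(v) = 3 + v/(-8 + 3*v) (D(v) = 3 + v/(v + (-8 + 2*v)) = 3 + v/(-8 + 3*v))
(-61 + D((-2 - 5)²))*819 = (-61 + 2*(-12 + 5*(-2 - 5)²)/(-8 + 3*(-2 - 5)²))*819 = (-61 + 2*(-12 + 5*(-7)²)/(-8 + 3*(-7)²))*819 = (-61 + 2*(-12 + 5*49)/(-8 + 3*49))*819 = (-61 + 2*(-12 + 245)/(-8 + 147))*819 = (-61 + 2*233/139)*819 = (-61 + 2*(1/139)*233)*819 = (-61 + 466/139)*819 = -8013/139*819 = -6562647/139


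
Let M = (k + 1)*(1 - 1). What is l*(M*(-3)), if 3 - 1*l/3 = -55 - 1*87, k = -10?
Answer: 0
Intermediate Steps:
l = 435 (l = 9 - 3*(-55 - 1*87) = 9 - 3*(-55 - 87) = 9 - 3*(-142) = 9 + 426 = 435)
M = 0 (M = (-10 + 1)*(1 - 1) = -9*0 = 0)
l*(M*(-3)) = 435*(0*(-3)) = 435*0 = 0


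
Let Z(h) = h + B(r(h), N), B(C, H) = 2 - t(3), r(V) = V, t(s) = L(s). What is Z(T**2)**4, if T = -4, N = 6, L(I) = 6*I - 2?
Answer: 16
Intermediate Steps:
L(I) = -2 + 6*I
t(s) = -2 + 6*s
B(C, H) = -14 (B(C, H) = 2 - (-2 + 6*3) = 2 - (-2 + 18) = 2 - 1*16 = 2 - 16 = -14)
Z(h) = -14 + h (Z(h) = h - 14 = -14 + h)
Z(T**2)**4 = (-14 + (-4)**2)**4 = (-14 + 16)**4 = 2**4 = 16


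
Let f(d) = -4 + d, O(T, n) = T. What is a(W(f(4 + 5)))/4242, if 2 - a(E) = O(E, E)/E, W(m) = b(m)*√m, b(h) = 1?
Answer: 1/4242 ≈ 0.00023574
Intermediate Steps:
W(m) = √m (W(m) = 1*√m = √m)
a(E) = 1 (a(E) = 2 - E/E = 2 - 1*1 = 2 - 1 = 1)
a(W(f(4 + 5)))/4242 = 1/4242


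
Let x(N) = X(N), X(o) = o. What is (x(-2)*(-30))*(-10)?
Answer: -600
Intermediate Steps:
x(N) = N
(x(-2)*(-30))*(-10) = -2*(-30)*(-10) = 60*(-10) = -600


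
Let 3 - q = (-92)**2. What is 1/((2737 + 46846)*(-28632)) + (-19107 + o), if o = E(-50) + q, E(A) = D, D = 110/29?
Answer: -1134822621429101/41170153224 ≈ -27564.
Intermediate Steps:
q = -8461 (q = 3 - 1*(-92)**2 = 3 - 1*8464 = 3 - 8464 = -8461)
D = 110/29 (D = 110*(1/29) = 110/29 ≈ 3.7931)
E(A) = 110/29
o = -245259/29 (o = 110/29 - 8461 = -245259/29 ≈ -8457.2)
1/((2737 + 46846)*(-28632)) + (-19107 + o) = 1/((2737 + 46846)*(-28632)) + (-19107 - 245259/29) = -1/28632/49583 - 799362/29 = (1/49583)*(-1/28632) - 799362/29 = -1/1419660456 - 799362/29 = -1134822621429101/41170153224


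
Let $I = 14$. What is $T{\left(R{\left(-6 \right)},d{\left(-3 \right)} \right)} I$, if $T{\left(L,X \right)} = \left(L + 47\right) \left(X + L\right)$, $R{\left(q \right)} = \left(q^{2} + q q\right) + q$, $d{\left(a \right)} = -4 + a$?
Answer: $93338$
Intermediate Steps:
$R{\left(q \right)} = q + 2 q^{2}$ ($R{\left(q \right)} = \left(q^{2} + q^{2}\right) + q = 2 q^{2} + q = q + 2 q^{2}$)
$T{\left(L,X \right)} = \left(47 + L\right) \left(L + X\right)$
$T{\left(R{\left(-6 \right)},d{\left(-3 \right)} \right)} I = \left(\left(- 6 \left(1 + 2 \left(-6\right)\right)\right)^{2} + 47 \left(- 6 \left(1 + 2 \left(-6\right)\right)\right) + 47 \left(-4 - 3\right) + - 6 \left(1 + 2 \left(-6\right)\right) \left(-4 - 3\right)\right) 14 = \left(\left(- 6 \left(1 - 12\right)\right)^{2} + 47 \left(- 6 \left(1 - 12\right)\right) + 47 \left(-7\right) + - 6 \left(1 - 12\right) \left(-7\right)\right) 14 = \left(\left(\left(-6\right) \left(-11\right)\right)^{2} + 47 \left(\left(-6\right) \left(-11\right)\right) - 329 + \left(-6\right) \left(-11\right) \left(-7\right)\right) 14 = \left(66^{2} + 47 \cdot 66 - 329 + 66 \left(-7\right)\right) 14 = \left(4356 + 3102 - 329 - 462\right) 14 = 6667 \cdot 14 = 93338$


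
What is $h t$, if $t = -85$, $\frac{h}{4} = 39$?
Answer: $-13260$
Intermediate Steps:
$h = 156$ ($h = 4 \cdot 39 = 156$)
$h t = 156 \left(-85\right) = -13260$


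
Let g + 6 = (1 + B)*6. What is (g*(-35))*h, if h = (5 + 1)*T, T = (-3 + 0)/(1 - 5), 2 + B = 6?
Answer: -3780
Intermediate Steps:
B = 4 (B = -2 + 6 = 4)
T = 3/4 (T = -3/(-4) = -3*(-1/4) = 3/4 ≈ 0.75000)
h = 9/2 (h = (5 + 1)*(3/4) = 6*(3/4) = 9/2 ≈ 4.5000)
g = 24 (g = -6 + (1 + 4)*6 = -6 + 5*6 = -6 + 30 = 24)
(g*(-35))*h = (24*(-35))*(9/2) = -840*9/2 = -3780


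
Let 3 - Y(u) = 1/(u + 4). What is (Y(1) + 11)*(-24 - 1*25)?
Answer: -3381/5 ≈ -676.20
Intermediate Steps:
Y(u) = 3 - 1/(4 + u) (Y(u) = 3 - 1/(u + 4) = 3 - 1/(4 + u))
(Y(1) + 11)*(-24 - 1*25) = ((11 + 3*1)/(4 + 1) + 11)*(-24 - 1*25) = ((11 + 3)/5 + 11)*(-24 - 25) = ((⅕)*14 + 11)*(-49) = (14/5 + 11)*(-49) = (69/5)*(-49) = -3381/5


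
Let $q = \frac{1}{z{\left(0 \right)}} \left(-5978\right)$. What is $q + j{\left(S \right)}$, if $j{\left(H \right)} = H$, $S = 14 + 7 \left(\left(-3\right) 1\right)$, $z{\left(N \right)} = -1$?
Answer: $5971$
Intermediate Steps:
$S = -7$ ($S = 14 + 7 \left(-3\right) = 14 - 21 = -7$)
$q = 5978$ ($q = \frac{1}{-1} \left(-5978\right) = \left(-1\right) \left(-5978\right) = 5978$)
$q + j{\left(S \right)} = 5978 - 7 = 5971$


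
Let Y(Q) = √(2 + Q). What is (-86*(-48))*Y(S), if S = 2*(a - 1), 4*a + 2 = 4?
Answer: 4128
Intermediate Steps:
a = ½ (a = -½ + (¼)*4 = -½ + 1 = ½ ≈ 0.50000)
S = -1 (S = 2*(½ - 1) = 2*(-½) = -1)
(-86*(-48))*Y(S) = (-86*(-48))*√(2 - 1) = 4128*√1 = 4128*1 = 4128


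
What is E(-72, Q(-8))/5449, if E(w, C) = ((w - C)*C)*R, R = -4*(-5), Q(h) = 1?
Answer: -1460/5449 ≈ -0.26794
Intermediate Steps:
R = 20
E(w, C) = 20*C*(w - C) (E(w, C) = ((w - C)*C)*20 = (C*(w - C))*20 = 20*C*(w - C))
E(-72, Q(-8))/5449 = (20*1*(-72 - 1*1))/5449 = (20*1*(-72 - 1))*(1/5449) = (20*1*(-73))*(1/5449) = -1460*1/5449 = -1460/5449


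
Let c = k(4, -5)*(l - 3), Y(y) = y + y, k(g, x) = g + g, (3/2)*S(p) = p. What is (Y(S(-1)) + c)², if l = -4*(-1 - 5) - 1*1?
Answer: 226576/9 ≈ 25175.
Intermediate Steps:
S(p) = 2*p/3
l = 23 (l = -4*(-6) - 1 = 24 - 1 = 23)
k(g, x) = 2*g
Y(y) = 2*y
c = 160 (c = (2*4)*(23 - 3) = 8*20 = 160)
(Y(S(-1)) + c)² = (2*((⅔)*(-1)) + 160)² = (2*(-⅔) + 160)² = (-4/3 + 160)² = (476/3)² = 226576/9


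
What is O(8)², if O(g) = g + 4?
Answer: 144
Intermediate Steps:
O(g) = 4 + g
O(8)² = (4 + 8)² = 12² = 144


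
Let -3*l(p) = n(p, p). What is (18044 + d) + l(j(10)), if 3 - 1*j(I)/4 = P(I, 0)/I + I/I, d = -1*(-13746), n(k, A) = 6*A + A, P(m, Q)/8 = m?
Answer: 31846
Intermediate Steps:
P(m, Q) = 8*m
n(k, A) = 7*A
d = 13746
j(I) = -24 (j(I) = 12 - 4*((8*I)/I + I/I) = 12 - 4*(8 + 1) = 12 - 4*9 = 12 - 36 = -24)
l(p) = -7*p/3
(18044 + d) + l(j(10)) = (18044 + 13746) - 7/3*(-24) = 31790 + 56 = 31846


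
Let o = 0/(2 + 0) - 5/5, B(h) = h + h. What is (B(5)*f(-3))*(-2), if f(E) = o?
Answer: 20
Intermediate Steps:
B(h) = 2*h
o = -1 (o = 0/2 - 5*1/5 = 0*(1/2) - 1 = 0 - 1 = -1)
f(E) = -1
(B(5)*f(-3))*(-2) = ((2*5)*(-1))*(-2) = (10*(-1))*(-2) = -10*(-2) = 20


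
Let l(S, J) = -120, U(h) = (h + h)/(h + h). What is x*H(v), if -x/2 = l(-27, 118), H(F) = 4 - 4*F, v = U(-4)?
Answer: 0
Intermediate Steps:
U(h) = 1 (U(h) = (2*h)/((2*h)) = (2*h)*(1/(2*h)) = 1)
v = 1
x = 240 (x = -2*(-120) = 240)
x*H(v) = 240*(4 - 4*1) = 240*(4 - 4) = 240*0 = 0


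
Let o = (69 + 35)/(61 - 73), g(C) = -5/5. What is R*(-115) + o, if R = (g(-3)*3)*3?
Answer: 3079/3 ≈ 1026.3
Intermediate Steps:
g(C) = -1 (g(C) = -5*⅕ = -1)
R = -9 (R = -1*3*3 = -3*3 = -9)
o = -26/3 (o = 104/(-12) = 104*(-1/12) = -26/3 ≈ -8.6667)
R*(-115) + o = -9*(-115) - 26/3 = 1035 - 26/3 = 3079/3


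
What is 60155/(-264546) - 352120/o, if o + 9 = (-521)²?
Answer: -13684991185/8975781234 ≈ -1.5247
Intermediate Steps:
o = 271432 (o = -9 + (-521)² = -9 + 271441 = 271432)
60155/(-264546) - 352120/o = 60155/(-264546) - 352120/271432 = 60155*(-1/264546) - 352120*1/271432 = -60155/264546 - 44015/33929 = -13684991185/8975781234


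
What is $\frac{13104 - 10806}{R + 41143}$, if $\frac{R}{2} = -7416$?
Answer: $\frac{2298}{26311} \approx 0.08734$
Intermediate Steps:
$R = -14832$ ($R = 2 \left(-7416\right) = -14832$)
$\frac{13104 - 10806}{R + 41143} = \frac{13104 - 10806}{-14832 + 41143} = \frac{2298}{26311}$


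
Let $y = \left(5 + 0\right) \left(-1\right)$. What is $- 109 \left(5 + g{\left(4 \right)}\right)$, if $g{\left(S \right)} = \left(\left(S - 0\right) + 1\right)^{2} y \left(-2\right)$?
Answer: $-27795$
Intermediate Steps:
$y = -5$ ($y = 5 \left(-1\right) = -5$)
$g{\left(S \right)} = 10 \left(1 + S\right)^{2}$ ($g{\left(S \right)} = \left(\left(S - 0\right) + 1\right)^{2} \left(-5\right) \left(-2\right) = \left(\left(S + 0\right) + 1\right)^{2} \left(-5\right) \left(-2\right) = \left(S + 1\right)^{2} \left(-5\right) \left(-2\right) = \left(1 + S\right)^{2} \left(-5\right) \left(-2\right) = - 5 \left(1 + S\right)^{2} \left(-2\right) = 10 \left(1 + S\right)^{2}$)
$- 109 \left(5 + g{\left(4 \right)}\right) = - 109 \left(5 + 10 \left(1 + 4\right)^{2}\right) = - 109 \left(5 + 10 \cdot 5^{2}\right) = - 109 \left(5 + 10 \cdot 25\right) = - 109 \left(5 + 250\right) = \left(-109\right) 255 = -27795$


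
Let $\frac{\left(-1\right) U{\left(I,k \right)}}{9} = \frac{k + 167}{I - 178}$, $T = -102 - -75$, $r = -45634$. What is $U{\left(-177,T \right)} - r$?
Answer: $\frac{3240266}{71} \approx 45638.0$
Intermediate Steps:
$T = -27$ ($T = -102 + 75 = -27$)
$U{\left(I,k \right)} = - \frac{9 \left(167 + k\right)}{-178 + I}$ ($U{\left(I,k \right)} = - 9 \frac{k + 167}{I - 178} = - 9 \frac{167 + k}{-178 + I} = - \frac{9 \left(167 + k\right)}{-178 + I}$)
$U{\left(-177,T \right)} - r = \frac{9 \left(-167 - -27\right)}{-178 - 177} - -45634 = \frac{9 \left(-167 + 27\right)}{-355} + 45634 = 9 \left(- \frac{1}{355}\right) \left(-140\right) + 45634 = \frac{252}{71} + 45634 = \frac{3240266}{71}$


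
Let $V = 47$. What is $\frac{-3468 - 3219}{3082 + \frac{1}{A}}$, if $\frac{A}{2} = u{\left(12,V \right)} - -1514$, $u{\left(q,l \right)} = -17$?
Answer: $- \frac{20020878}{9227509} \approx -2.1697$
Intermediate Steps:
$A = 2994$ ($A = 2 \left(-17 - -1514\right) = 2 \left(-17 + 1514\right) = 2 \cdot 1497 = 2994$)
$\frac{-3468 - 3219}{3082 + \frac{1}{A}} = \frac{-3468 - 3219}{3082 + \frac{1}{2994}} = - \frac{6687}{3082 + \frac{1}{2994}} = - \frac{6687}{\frac{9227509}{2994}} = \left(-6687\right) \frac{2994}{9227509} = - \frac{20020878}{9227509}$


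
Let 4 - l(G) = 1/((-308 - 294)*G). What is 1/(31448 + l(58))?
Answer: 34916/1098178033 ≈ 3.1794e-5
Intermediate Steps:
l(G) = 4 + 1/(602*G) (l(G) = 4 - 1/((-308 - 294)*G) = 4 - 1/((-602)*G) = 4 - (-1)/(602*G) = 4 + 1/(602*G))
1/(31448 + l(58)) = 1/(31448 + (4 + (1/602)/58)) = 1/(31448 + (4 + (1/602)*(1/58))) = 1/(31448 + (4 + 1/34916)) = 1/(31448 + 139665/34916) = 1/(1098178033/34916) = 34916/1098178033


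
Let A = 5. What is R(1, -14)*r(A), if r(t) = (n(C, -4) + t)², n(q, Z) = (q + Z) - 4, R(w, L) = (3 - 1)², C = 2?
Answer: 4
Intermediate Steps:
R(w, L) = 4 (R(w, L) = 2² = 4)
n(q, Z) = -4 + Z + q (n(q, Z) = (Z + q) - 4 = -4 + Z + q)
r(t) = (-6 + t)² (r(t) = ((-4 - 4 + 2) + t)² = (-6 + t)²)
R(1, -14)*r(A) = 4*(-6 + 5)² = 4*(-1)² = 4*1 = 4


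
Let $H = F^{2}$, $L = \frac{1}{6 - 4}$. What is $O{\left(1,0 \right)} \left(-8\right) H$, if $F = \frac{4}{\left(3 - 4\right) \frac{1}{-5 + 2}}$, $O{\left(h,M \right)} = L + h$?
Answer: $-1728$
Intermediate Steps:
$L = \frac{1}{2} \approx 0.5$
$O{\left(h,M \right)} = \frac{1}{2} + h$
$F = 12$ ($F = \frac{4}{\left(-1\right) \frac{1}{-3}} = \frac{4}{\left(-1\right) \left(- \frac{1}{3}\right)} = 4 \frac{1}{\frac{1}{3}} = 4 \cdot 3 = 12$)
$H = 144$ ($H = 12^{2} = 144$)
$O{\left(1,0 \right)} \left(-8\right) H = \left(\frac{1}{2} + 1\right) \left(-8\right) 144 = \frac{3}{2} \left(-8\right) 144 = \left(-12\right) 144 = -1728$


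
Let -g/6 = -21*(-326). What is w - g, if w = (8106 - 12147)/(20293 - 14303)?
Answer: 246041199/5990 ≈ 41075.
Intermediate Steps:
g = -41076 (g = -(-126)*(-326) = -6*6846 = -41076)
w = -4041/5990 ≈ -0.67462
w - g = -4041/5990 - 1*(-41076) = -4041/5990 + 41076 = 246041199/5990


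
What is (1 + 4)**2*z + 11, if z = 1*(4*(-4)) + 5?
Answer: -264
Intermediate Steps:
z = -11 (z = 1*(-16) + 5 = -16 + 5 = -11)
(1 + 4)**2*z + 11 = (1 + 4)**2*(-11) + 11 = 5**2*(-11) + 11 = 25*(-11) + 11 = -275 + 11 = -264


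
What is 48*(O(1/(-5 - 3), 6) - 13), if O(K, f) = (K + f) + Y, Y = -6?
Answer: -630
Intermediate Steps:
O(K, f) = -6 + K + f (O(K, f) = (K + f) - 6 = -6 + K + f)
48*(O(1/(-5 - 3), 6) - 13) = 48*((-6 + 1/(-5 - 3) + 6) - 13) = 48*((-6 + 1/(-8) + 6) - 13) = 48*((-6 - ⅛ + 6) - 13) = 48*(-⅛ - 13) = 48*(-105/8) = -630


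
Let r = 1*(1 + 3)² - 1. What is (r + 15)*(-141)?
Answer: -4230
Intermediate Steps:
r = 15 (r = 1*4² - 1 = 1*16 - 1 = 16 - 1 = 15)
(r + 15)*(-141) = (15 + 15)*(-141) = 30*(-141) = -4230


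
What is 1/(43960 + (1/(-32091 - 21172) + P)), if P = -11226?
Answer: 53263/1743511041 ≈ 3.0549e-5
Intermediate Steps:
1/(43960 + (1/(-32091 - 21172) + P)) = 1/(43960 + (1/(-32091 - 21172) - 11226)) = 1/(43960 + (1/(-53263) - 11226)) = 1/(43960 + (-1/53263 - 11226)) = 1/(43960 - 597930439/53263) = 1/(1743511041/53263) = 53263/1743511041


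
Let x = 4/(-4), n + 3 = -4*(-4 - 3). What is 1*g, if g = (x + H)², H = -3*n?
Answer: 5776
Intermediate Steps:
n = 25 (n = -3 - 4*(-4 - 3) = -3 - 4*(-7) = -3 + 28 = 25)
x = -1 (x = 4*(-¼) = -1)
H = -75 (H = -3*25 = -75)
g = 5776 (g = (-1 - 75)² = (-76)² = 5776)
1*g = 1*5776 = 5776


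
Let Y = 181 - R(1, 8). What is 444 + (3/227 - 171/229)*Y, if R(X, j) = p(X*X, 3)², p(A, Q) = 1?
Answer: 16217052/51983 ≈ 311.97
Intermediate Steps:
R(X, j) = 1 (R(X, j) = 1² = 1)
Y = 180 (Y = 181 - 1*1 = 181 - 1 = 180)
444 + (3/227 - 171/229)*Y = 444 + (3/227 - 171/229)*180 = 444 - 38130/51983*180 = 444 - 6863400/51983 = 16217052/51983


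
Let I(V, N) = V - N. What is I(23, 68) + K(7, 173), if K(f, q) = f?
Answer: -38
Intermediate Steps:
I(23, 68) + K(7, 173) = (23 - 1*68) + 7 = (23 - 68) + 7 = -45 + 7 = -38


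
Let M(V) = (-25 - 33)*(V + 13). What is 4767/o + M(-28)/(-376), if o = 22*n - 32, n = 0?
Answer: -227529/1504 ≈ -151.28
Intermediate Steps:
M(V) = -754 - 58*V (M(V) = -58*(13 + V) = -754 - 58*V)
o = -32 (o = 22*0 - 32 = 0 - 32 = -32)
4767/o + M(-28)/(-376) = 4767/(-32) + (-754 - 58*(-28))/(-376) = 4767*(-1/32) + (-754 + 1624)*(-1/376) = -4767/32 + 870*(-1/376) = -4767/32 - 435/188 = -227529/1504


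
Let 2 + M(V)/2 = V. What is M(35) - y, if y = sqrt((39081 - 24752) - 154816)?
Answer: 66 - I*sqrt(140487) ≈ 66.0 - 374.82*I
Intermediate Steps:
M(V) = -4 + 2*V
y = I*sqrt(140487) (y = sqrt(14329 - 154816) = sqrt(-140487) = I*sqrt(140487) ≈ 374.82*I)
M(35) - y = (-4 + 2*35) - I*sqrt(140487) = (-4 + 70) - I*sqrt(140487) = 66 - I*sqrt(140487)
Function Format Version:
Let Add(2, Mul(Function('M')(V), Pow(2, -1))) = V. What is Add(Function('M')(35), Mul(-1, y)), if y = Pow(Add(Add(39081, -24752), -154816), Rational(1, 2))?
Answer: Add(66, Mul(-1, I, Pow(140487, Rational(1, 2)))) ≈ Add(66.000, Mul(-374.82, I))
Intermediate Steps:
Function('M')(V) = Add(-4, Mul(2, V))
y = Mul(I, Pow(140487, Rational(1, 2))) (y = Pow(Add(14329, -154816), Rational(1, 2)) = Pow(-140487, Rational(1, 2)) = Mul(I, Pow(140487, Rational(1, 2))) ≈ Mul(374.82, I))
Add(Function('M')(35), Mul(-1, y)) = Add(Add(-4, Mul(2, 35)), Mul(-1, Mul(I, Pow(140487, Rational(1, 2))))) = Add(Add(-4, 70), Mul(-1, I, Pow(140487, Rational(1, 2)))) = Add(66, Mul(-1, I, Pow(140487, Rational(1, 2))))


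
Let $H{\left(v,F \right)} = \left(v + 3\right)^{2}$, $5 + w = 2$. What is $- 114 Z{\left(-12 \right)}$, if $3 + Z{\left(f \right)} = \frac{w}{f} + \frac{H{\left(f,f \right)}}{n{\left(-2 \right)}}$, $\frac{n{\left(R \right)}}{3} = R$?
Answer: $\frac{3705}{2} \approx 1852.5$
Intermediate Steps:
$w = -3$ ($w = -5 + 2 = -3$)
$n{\left(R \right)} = 3 R$
$H{\left(v,F \right)} = \left(3 + v\right)^{2}$
$Z{\left(f \right)} = -3 - \frac{3}{f} - \frac{\left(3 + f\right)^{2}}{6}$ ($Z{\left(f \right)} = -3 + \left(- \frac{3}{f} + \frac{\left(3 + f\right)^{2}}{3 \left(-2\right)}\right) = -3 + \left(- \frac{3}{f} + \frac{\left(3 + f\right)^{2}}{-6}\right) = -3 + \left(- \frac{3}{f} + \left(3 + f\right)^{2} \left(- \frac{1}{6}\right)\right) = -3 - \left(\frac{3}{f} + \frac{\left(3 + f\right)^{2}}{6}\right) = -3 - \frac{3}{f} - \frac{\left(3 + f\right)^{2}}{6}$)
$- 114 Z{\left(-12 \right)} = - 114 \left(-3 - \frac{3}{-12} - \frac{\left(3 - 12\right)^{2}}{6}\right) = - 114 \left(-3 - - \frac{1}{4} - \frac{\left(-9\right)^{2}}{6}\right) = - 114 \left(-3 + \frac{1}{4} - \frac{27}{2}\right) = \left(-114\right) \left(- \frac{65}{4}\right) = \frac{3705}{2}$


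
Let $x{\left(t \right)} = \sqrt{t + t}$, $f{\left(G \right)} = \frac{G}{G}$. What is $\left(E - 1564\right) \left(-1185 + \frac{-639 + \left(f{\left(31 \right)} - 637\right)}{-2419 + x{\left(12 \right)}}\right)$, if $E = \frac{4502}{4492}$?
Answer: $\frac{12165590883925080}{6571276051} - \frac{4475878575 \sqrt{6}}{6571276051} \approx 1.8513 \cdot 10^{6}$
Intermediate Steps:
$f{\left(G \right)} = 1$
$x{\left(t \right)} = \sqrt{2} \sqrt{t}$ ($x{\left(t \right)} = \sqrt{2 t} = \sqrt{2} \sqrt{t}$)
$E = \frac{2251}{2246}$ ($E = 4502 \cdot \frac{1}{4492} = \frac{2251}{2246} \approx 1.0022$)
$\left(E - 1564\right) \left(-1185 + \frac{-639 + \left(f{\left(31 \right)} - 637\right)}{-2419 + x{\left(12 \right)}}\right) = \left(\frac{2251}{2246} - 1564\right) \left(-1185 + \frac{-639 + \left(1 - 637\right)}{-2419 + \sqrt{2} \sqrt{12}}\right) = - \frac{3510493 \left(-1185 + \frac{-639 - 636}{-2419 + \sqrt{2} \cdot 2 \sqrt{3}}\right)}{2246} = - \frac{3510493 \left(-1185 - \frac{1275}{-2419 + 2 \sqrt{6}}\right)}{2246} = \frac{4159934205}{2246} + \frac{4475878575}{2246 \left(-2419 + 2 \sqrt{6}\right)}$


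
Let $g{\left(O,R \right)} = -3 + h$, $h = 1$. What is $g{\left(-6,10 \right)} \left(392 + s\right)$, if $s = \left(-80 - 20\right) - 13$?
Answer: $-558$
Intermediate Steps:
$s = -113$ ($s = -100 - 13 = -113$)
$g{\left(O,R \right)} = -2$ ($g{\left(O,R \right)} = -3 + 1 = -2$)
$g{\left(-6,10 \right)} \left(392 + s\right) = - 2 \left(392 - 113\right) = \left(-2\right) 279 = -558$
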